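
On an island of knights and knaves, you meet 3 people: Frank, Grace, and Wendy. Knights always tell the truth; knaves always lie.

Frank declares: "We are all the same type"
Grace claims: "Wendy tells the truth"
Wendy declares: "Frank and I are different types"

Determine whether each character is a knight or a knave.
Frank is a knave.
Grace is a knight.
Wendy is a knight.

Verification:
- Frank (knave) says "We are all the same type" - this is FALSE (a lie) because Grace and Wendy are knights and Frank is a knave.
- Grace (knight) says "Wendy tells the truth" - this is TRUE because Wendy is a knight.
- Wendy (knight) says "Frank and I are different types" - this is TRUE because Wendy is a knight and Frank is a knave.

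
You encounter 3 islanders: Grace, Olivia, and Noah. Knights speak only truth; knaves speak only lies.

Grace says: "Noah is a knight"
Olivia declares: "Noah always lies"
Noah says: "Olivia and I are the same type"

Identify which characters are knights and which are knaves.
Grace is a knave.
Olivia is a knight.
Noah is a knave.

Verification:
- Grace (knave) says "Noah is a knight" - this is FALSE (a lie) because Noah is a knave.
- Olivia (knight) says "Noah always lies" - this is TRUE because Noah is a knave.
- Noah (knave) says "Olivia and I are the same type" - this is FALSE (a lie) because Noah is a knave and Olivia is a knight.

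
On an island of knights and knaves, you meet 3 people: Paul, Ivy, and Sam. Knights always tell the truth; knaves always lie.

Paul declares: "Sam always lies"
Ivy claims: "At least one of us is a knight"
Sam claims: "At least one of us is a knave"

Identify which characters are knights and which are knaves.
Paul is a knave.
Ivy is a knight.
Sam is a knight.

Verification:
- Paul (knave) says "Sam always lies" - this is FALSE (a lie) because Sam is a knight.
- Ivy (knight) says "At least one of us is a knight" - this is TRUE because Ivy and Sam are knights.
- Sam (knight) says "At least one of us is a knave" - this is TRUE because Paul is a knave.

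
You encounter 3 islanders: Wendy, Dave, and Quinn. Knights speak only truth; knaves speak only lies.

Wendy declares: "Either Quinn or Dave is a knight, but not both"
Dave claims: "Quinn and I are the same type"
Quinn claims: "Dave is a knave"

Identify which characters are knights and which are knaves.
Wendy is a knight.
Dave is a knave.
Quinn is a knight.

Verification:
- Wendy (knight) says "Either Quinn or Dave is a knight, but not both" - this is TRUE because Quinn is a knight and Dave is a knave.
- Dave (knave) says "Quinn and I are the same type" - this is FALSE (a lie) because Dave is a knave and Quinn is a knight.
- Quinn (knight) says "Dave is a knave" - this is TRUE because Dave is a knave.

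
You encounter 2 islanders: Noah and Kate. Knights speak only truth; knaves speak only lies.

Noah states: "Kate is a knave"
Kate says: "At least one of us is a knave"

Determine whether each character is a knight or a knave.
Noah is a knave.
Kate is a knight.

Verification:
- Noah (knave) says "Kate is a knave" - this is FALSE (a lie) because Kate is a knight.
- Kate (knight) says "At least one of us is a knave" - this is TRUE because Noah is a knave.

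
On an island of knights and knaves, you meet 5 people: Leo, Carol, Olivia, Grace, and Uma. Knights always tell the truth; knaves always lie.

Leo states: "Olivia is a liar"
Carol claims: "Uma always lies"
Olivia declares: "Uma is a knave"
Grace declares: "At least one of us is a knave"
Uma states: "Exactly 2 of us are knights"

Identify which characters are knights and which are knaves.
Leo is a knave.
Carol is a knight.
Olivia is a knight.
Grace is a knight.
Uma is a knave.

Verification:
- Leo (knave) says "Olivia is a liar" - this is FALSE (a lie) because Olivia is a knight.
- Carol (knight) says "Uma always lies" - this is TRUE because Uma is a knave.
- Olivia (knight) says "Uma is a knave" - this is TRUE because Uma is a knave.
- Grace (knight) says "At least one of us is a knave" - this is TRUE because Leo and Uma are knaves.
- Uma (knave) says "Exactly 2 of us are knights" - this is FALSE (a lie) because there are 3 knights.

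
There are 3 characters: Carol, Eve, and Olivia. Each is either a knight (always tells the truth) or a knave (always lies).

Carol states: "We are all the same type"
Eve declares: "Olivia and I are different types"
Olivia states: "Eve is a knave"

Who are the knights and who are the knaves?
Carol is a knave.
Eve is a knight.
Olivia is a knave.

Verification:
- Carol (knave) says "We are all the same type" - this is FALSE (a lie) because Eve is a knight and Carol and Olivia are knaves.
- Eve (knight) says "Olivia and I are different types" - this is TRUE because Eve is a knight and Olivia is a knave.
- Olivia (knave) says "Eve is a knave" - this is FALSE (a lie) because Eve is a knight.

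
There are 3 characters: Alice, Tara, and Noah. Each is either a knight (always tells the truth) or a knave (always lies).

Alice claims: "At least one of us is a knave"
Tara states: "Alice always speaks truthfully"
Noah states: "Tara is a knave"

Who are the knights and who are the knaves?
Alice is a knight.
Tara is a knight.
Noah is a knave.

Verification:
- Alice (knight) says "At least one of us is a knave" - this is TRUE because Noah is a knave.
- Tara (knight) says "Alice always speaks truthfully" - this is TRUE because Alice is a knight.
- Noah (knave) says "Tara is a knave" - this is FALSE (a lie) because Tara is a knight.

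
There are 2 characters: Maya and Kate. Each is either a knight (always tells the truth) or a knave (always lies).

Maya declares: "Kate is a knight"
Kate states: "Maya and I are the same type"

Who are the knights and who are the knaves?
Maya is a knight.
Kate is a knight.

Verification:
- Maya (knight) says "Kate is a knight" - this is TRUE because Kate is a knight.
- Kate (knight) says "Maya and I are the same type" - this is TRUE because Kate is a knight and Maya is a knight.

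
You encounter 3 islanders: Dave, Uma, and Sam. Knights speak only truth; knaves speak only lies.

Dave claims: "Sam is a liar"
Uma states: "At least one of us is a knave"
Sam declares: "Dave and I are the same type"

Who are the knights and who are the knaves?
Dave is a knight.
Uma is a knight.
Sam is a knave.

Verification:
- Dave (knight) says "Sam is a liar" - this is TRUE because Sam is a knave.
- Uma (knight) says "At least one of us is a knave" - this is TRUE because Sam is a knave.
- Sam (knave) says "Dave and I are the same type" - this is FALSE (a lie) because Sam is a knave and Dave is a knight.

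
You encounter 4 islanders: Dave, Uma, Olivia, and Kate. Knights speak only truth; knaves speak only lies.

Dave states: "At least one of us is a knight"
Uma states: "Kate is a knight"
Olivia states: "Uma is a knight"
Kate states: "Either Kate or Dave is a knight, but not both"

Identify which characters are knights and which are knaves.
Dave is a knave.
Uma is a knave.
Olivia is a knave.
Kate is a knave.

Verification:
- Dave (knave) says "At least one of us is a knight" - this is FALSE (a lie) because no one is a knight.
- Uma (knave) says "Kate is a knight" - this is FALSE (a lie) because Kate is a knave.
- Olivia (knave) says "Uma is a knight" - this is FALSE (a lie) because Uma is a knave.
- Kate (knave) says "Either Kate or Dave is a knight, but not both" - this is FALSE (a lie) because Kate is a knave and Dave is a knave.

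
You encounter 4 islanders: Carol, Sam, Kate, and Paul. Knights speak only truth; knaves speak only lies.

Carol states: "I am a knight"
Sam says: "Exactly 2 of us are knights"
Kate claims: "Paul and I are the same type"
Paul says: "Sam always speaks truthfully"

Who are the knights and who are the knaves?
Carol is a knave.
Sam is a knight.
Kate is a knave.
Paul is a knight.

Verification:
- Carol (knave) says "I am a knight" - this is FALSE (a lie) because Carol is a knave.
- Sam (knight) says "Exactly 2 of us are knights" - this is TRUE because there are 2 knights.
- Kate (knave) says "Paul and I are the same type" - this is FALSE (a lie) because Kate is a knave and Paul is a knight.
- Paul (knight) says "Sam always speaks truthfully" - this is TRUE because Sam is a knight.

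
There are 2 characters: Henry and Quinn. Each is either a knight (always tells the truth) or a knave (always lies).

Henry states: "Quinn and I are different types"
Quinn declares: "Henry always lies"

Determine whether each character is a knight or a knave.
Henry is a knight.
Quinn is a knave.

Verification:
- Henry (knight) says "Quinn and I are different types" - this is TRUE because Henry is a knight and Quinn is a knave.
- Quinn (knave) says "Henry always lies" - this is FALSE (a lie) because Henry is a knight.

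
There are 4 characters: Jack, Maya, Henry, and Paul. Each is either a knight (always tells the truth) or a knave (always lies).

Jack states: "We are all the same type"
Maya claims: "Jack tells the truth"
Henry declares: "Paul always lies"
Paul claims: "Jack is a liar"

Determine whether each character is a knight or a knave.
Jack is a knave.
Maya is a knave.
Henry is a knave.
Paul is a knight.

Verification:
- Jack (knave) says "We are all the same type" - this is FALSE (a lie) because Paul is a knight and Jack, Maya, and Henry are knaves.
- Maya (knave) says "Jack tells the truth" - this is FALSE (a lie) because Jack is a knave.
- Henry (knave) says "Paul always lies" - this is FALSE (a lie) because Paul is a knight.
- Paul (knight) says "Jack is a liar" - this is TRUE because Jack is a knave.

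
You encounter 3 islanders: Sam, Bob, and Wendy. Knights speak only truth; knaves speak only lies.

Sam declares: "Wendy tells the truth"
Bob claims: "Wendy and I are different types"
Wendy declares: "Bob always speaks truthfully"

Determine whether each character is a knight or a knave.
Sam is a knave.
Bob is a knave.
Wendy is a knave.

Verification:
- Sam (knave) says "Wendy tells the truth" - this is FALSE (a lie) because Wendy is a knave.
- Bob (knave) says "Wendy and I are different types" - this is FALSE (a lie) because Bob is a knave and Wendy is a knave.
- Wendy (knave) says "Bob always speaks truthfully" - this is FALSE (a lie) because Bob is a knave.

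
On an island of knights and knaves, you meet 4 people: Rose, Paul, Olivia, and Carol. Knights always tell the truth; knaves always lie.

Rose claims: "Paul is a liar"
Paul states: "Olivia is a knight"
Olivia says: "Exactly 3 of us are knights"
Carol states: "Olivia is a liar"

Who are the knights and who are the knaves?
Rose is a knight.
Paul is a knave.
Olivia is a knave.
Carol is a knight.

Verification:
- Rose (knight) says "Paul is a liar" - this is TRUE because Paul is a knave.
- Paul (knave) says "Olivia is a knight" - this is FALSE (a lie) because Olivia is a knave.
- Olivia (knave) says "Exactly 3 of us are knights" - this is FALSE (a lie) because there are 2 knights.
- Carol (knight) says "Olivia is a liar" - this is TRUE because Olivia is a knave.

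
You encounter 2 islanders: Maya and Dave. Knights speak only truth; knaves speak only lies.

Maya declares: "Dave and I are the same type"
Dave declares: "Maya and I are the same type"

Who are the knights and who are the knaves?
Maya is a knight.
Dave is a knight.

Verification:
- Maya (knight) says "Dave and I are the same type" - this is TRUE because Maya is a knight and Dave is a knight.
- Dave (knight) says "Maya and I are the same type" - this is TRUE because Dave is a knight and Maya is a knight.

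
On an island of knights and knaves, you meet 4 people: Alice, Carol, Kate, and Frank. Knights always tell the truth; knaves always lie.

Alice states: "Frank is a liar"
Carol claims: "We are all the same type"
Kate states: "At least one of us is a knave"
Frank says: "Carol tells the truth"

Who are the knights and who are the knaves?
Alice is a knight.
Carol is a knave.
Kate is a knight.
Frank is a knave.

Verification:
- Alice (knight) says "Frank is a liar" - this is TRUE because Frank is a knave.
- Carol (knave) says "We are all the same type" - this is FALSE (a lie) because Alice and Kate are knights and Carol and Frank are knaves.
- Kate (knight) says "At least one of us is a knave" - this is TRUE because Carol and Frank are knaves.
- Frank (knave) says "Carol tells the truth" - this is FALSE (a lie) because Carol is a knave.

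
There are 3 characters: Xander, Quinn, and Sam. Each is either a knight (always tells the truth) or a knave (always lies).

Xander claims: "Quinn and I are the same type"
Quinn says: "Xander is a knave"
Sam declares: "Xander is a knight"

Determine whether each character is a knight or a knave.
Xander is a knave.
Quinn is a knight.
Sam is a knave.

Verification:
- Xander (knave) says "Quinn and I are the same type" - this is FALSE (a lie) because Xander is a knave and Quinn is a knight.
- Quinn (knight) says "Xander is a knave" - this is TRUE because Xander is a knave.
- Sam (knave) says "Xander is a knight" - this is FALSE (a lie) because Xander is a knave.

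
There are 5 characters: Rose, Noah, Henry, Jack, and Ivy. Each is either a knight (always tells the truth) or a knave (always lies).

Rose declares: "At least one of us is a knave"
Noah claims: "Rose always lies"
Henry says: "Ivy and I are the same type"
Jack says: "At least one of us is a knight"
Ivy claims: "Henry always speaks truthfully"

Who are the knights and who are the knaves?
Rose is a knight.
Noah is a knave.
Henry is a knight.
Jack is a knight.
Ivy is a knight.

Verification:
- Rose (knight) says "At least one of us is a knave" - this is TRUE because Noah is a knave.
- Noah (knave) says "Rose always lies" - this is FALSE (a lie) because Rose is a knight.
- Henry (knight) says "Ivy and I are the same type" - this is TRUE because Henry is a knight and Ivy is a knight.
- Jack (knight) says "At least one of us is a knight" - this is TRUE because Rose, Henry, Jack, and Ivy are knights.
- Ivy (knight) says "Henry always speaks truthfully" - this is TRUE because Henry is a knight.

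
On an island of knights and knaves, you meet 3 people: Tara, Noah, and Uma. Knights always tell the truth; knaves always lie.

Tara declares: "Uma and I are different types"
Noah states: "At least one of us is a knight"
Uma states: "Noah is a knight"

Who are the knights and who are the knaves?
Tara is a knave.
Noah is a knave.
Uma is a knave.

Verification:
- Tara (knave) says "Uma and I are different types" - this is FALSE (a lie) because Tara is a knave and Uma is a knave.
- Noah (knave) says "At least one of us is a knight" - this is FALSE (a lie) because no one is a knight.
- Uma (knave) says "Noah is a knight" - this is FALSE (a lie) because Noah is a knave.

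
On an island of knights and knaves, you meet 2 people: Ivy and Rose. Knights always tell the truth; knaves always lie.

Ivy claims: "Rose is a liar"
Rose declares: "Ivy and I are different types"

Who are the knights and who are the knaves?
Ivy is a knave.
Rose is a knight.

Verification:
- Ivy (knave) says "Rose is a liar" - this is FALSE (a lie) because Rose is a knight.
- Rose (knight) says "Ivy and I are different types" - this is TRUE because Rose is a knight and Ivy is a knave.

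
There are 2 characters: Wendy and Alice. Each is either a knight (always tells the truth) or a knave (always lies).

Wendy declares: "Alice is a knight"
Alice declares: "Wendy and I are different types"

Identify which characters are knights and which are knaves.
Wendy is a knave.
Alice is a knave.

Verification:
- Wendy (knave) says "Alice is a knight" - this is FALSE (a lie) because Alice is a knave.
- Alice (knave) says "Wendy and I are different types" - this is FALSE (a lie) because Alice is a knave and Wendy is a knave.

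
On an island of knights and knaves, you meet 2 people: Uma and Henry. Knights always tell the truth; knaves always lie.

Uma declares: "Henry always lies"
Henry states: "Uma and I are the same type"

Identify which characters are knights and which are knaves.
Uma is a knight.
Henry is a knave.

Verification:
- Uma (knight) says "Henry always lies" - this is TRUE because Henry is a knave.
- Henry (knave) says "Uma and I are the same type" - this is FALSE (a lie) because Henry is a knave and Uma is a knight.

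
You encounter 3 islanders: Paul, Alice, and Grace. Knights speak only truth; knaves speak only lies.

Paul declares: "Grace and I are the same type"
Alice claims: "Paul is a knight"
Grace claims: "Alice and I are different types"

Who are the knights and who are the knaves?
Paul is a knave.
Alice is a knave.
Grace is a knight.

Verification:
- Paul (knave) says "Grace and I are the same type" - this is FALSE (a lie) because Paul is a knave and Grace is a knight.
- Alice (knave) says "Paul is a knight" - this is FALSE (a lie) because Paul is a knave.
- Grace (knight) says "Alice and I are different types" - this is TRUE because Grace is a knight and Alice is a knave.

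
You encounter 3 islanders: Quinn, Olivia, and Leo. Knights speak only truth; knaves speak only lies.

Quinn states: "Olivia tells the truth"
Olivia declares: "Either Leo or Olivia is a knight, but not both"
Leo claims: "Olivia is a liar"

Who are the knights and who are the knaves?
Quinn is a knight.
Olivia is a knight.
Leo is a knave.

Verification:
- Quinn (knight) says "Olivia tells the truth" - this is TRUE because Olivia is a knight.
- Olivia (knight) says "Either Leo or Olivia is a knight, but not both" - this is TRUE because Leo is a knave and Olivia is a knight.
- Leo (knave) says "Olivia is a liar" - this is FALSE (a lie) because Olivia is a knight.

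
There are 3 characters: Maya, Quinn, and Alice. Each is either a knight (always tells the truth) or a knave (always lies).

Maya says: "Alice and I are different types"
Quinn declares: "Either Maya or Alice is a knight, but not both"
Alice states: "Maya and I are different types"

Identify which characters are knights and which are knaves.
Maya is a knave.
Quinn is a knave.
Alice is a knave.

Verification:
- Maya (knave) says "Alice and I are different types" - this is FALSE (a lie) because Maya is a knave and Alice is a knave.
- Quinn (knave) says "Either Maya or Alice is a knight, but not both" - this is FALSE (a lie) because Maya is a knave and Alice is a knave.
- Alice (knave) says "Maya and I are different types" - this is FALSE (a lie) because Alice is a knave and Maya is a knave.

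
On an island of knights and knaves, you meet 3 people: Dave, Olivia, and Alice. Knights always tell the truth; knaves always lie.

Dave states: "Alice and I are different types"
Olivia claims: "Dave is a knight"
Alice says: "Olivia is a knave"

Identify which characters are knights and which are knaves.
Dave is a knight.
Olivia is a knight.
Alice is a knave.

Verification:
- Dave (knight) says "Alice and I are different types" - this is TRUE because Dave is a knight and Alice is a knave.
- Olivia (knight) says "Dave is a knight" - this is TRUE because Dave is a knight.
- Alice (knave) says "Olivia is a knave" - this is FALSE (a lie) because Olivia is a knight.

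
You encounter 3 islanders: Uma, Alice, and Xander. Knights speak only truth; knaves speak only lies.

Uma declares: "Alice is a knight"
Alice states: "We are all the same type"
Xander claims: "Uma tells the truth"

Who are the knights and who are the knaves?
Uma is a knight.
Alice is a knight.
Xander is a knight.

Verification:
- Uma (knight) says "Alice is a knight" - this is TRUE because Alice is a knight.
- Alice (knight) says "We are all the same type" - this is TRUE because Uma, Alice, and Xander are knights.
- Xander (knight) says "Uma tells the truth" - this is TRUE because Uma is a knight.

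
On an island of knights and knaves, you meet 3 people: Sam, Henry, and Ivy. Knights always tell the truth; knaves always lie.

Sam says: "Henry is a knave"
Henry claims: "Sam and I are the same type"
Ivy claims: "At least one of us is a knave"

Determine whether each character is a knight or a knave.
Sam is a knight.
Henry is a knave.
Ivy is a knight.

Verification:
- Sam (knight) says "Henry is a knave" - this is TRUE because Henry is a knave.
- Henry (knave) says "Sam and I are the same type" - this is FALSE (a lie) because Henry is a knave and Sam is a knight.
- Ivy (knight) says "At least one of us is a knave" - this is TRUE because Henry is a knave.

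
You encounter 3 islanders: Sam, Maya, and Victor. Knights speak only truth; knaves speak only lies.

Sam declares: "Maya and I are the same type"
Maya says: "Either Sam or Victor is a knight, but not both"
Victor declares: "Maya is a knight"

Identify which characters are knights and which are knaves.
Sam is a knave.
Maya is a knight.
Victor is a knight.

Verification:
- Sam (knave) says "Maya and I are the same type" - this is FALSE (a lie) because Sam is a knave and Maya is a knight.
- Maya (knight) says "Either Sam or Victor is a knight, but not both" - this is TRUE because Sam is a knave and Victor is a knight.
- Victor (knight) says "Maya is a knight" - this is TRUE because Maya is a knight.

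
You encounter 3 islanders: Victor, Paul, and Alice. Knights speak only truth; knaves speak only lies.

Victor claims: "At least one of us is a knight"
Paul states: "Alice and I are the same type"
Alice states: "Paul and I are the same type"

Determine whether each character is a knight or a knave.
Victor is a knight.
Paul is a knight.
Alice is a knight.

Verification:
- Victor (knight) says "At least one of us is a knight" - this is TRUE because Victor, Paul, and Alice are knights.
- Paul (knight) says "Alice and I are the same type" - this is TRUE because Paul is a knight and Alice is a knight.
- Alice (knight) says "Paul and I are the same type" - this is TRUE because Alice is a knight and Paul is a knight.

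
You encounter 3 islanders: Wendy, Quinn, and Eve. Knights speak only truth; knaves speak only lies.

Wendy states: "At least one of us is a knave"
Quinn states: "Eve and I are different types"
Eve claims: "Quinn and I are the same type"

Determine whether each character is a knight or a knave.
Wendy is a knight.
Quinn is a knight.
Eve is a knave.

Verification:
- Wendy (knight) says "At least one of us is a knave" - this is TRUE because Eve is a knave.
- Quinn (knight) says "Eve and I are different types" - this is TRUE because Quinn is a knight and Eve is a knave.
- Eve (knave) says "Quinn and I are the same type" - this is FALSE (a lie) because Eve is a knave and Quinn is a knight.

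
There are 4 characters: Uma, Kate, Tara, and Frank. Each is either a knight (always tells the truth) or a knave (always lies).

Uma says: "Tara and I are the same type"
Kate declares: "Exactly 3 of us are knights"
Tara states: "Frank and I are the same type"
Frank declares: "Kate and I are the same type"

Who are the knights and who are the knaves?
Uma is a knave.
Kate is a knight.
Tara is a knight.
Frank is a knight.

Verification:
- Uma (knave) says "Tara and I are the same type" - this is FALSE (a lie) because Uma is a knave and Tara is a knight.
- Kate (knight) says "Exactly 3 of us are knights" - this is TRUE because there are 3 knights.
- Tara (knight) says "Frank and I are the same type" - this is TRUE because Tara is a knight and Frank is a knight.
- Frank (knight) says "Kate and I are the same type" - this is TRUE because Frank is a knight and Kate is a knight.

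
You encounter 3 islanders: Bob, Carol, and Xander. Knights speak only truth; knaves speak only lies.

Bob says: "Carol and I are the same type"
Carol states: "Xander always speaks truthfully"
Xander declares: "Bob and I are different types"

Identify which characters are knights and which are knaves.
Bob is a knave.
Carol is a knight.
Xander is a knight.

Verification:
- Bob (knave) says "Carol and I are the same type" - this is FALSE (a lie) because Bob is a knave and Carol is a knight.
- Carol (knight) says "Xander always speaks truthfully" - this is TRUE because Xander is a knight.
- Xander (knight) says "Bob and I are different types" - this is TRUE because Xander is a knight and Bob is a knave.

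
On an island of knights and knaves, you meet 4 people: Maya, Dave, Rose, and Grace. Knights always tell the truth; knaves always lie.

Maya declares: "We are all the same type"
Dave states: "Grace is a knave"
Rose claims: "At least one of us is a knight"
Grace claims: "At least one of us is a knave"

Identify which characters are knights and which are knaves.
Maya is a knave.
Dave is a knave.
Rose is a knight.
Grace is a knight.

Verification:
- Maya (knave) says "We are all the same type" - this is FALSE (a lie) because Rose and Grace are knights and Maya and Dave are knaves.
- Dave (knave) says "Grace is a knave" - this is FALSE (a lie) because Grace is a knight.
- Rose (knight) says "At least one of us is a knight" - this is TRUE because Rose and Grace are knights.
- Grace (knight) says "At least one of us is a knave" - this is TRUE because Maya and Dave are knaves.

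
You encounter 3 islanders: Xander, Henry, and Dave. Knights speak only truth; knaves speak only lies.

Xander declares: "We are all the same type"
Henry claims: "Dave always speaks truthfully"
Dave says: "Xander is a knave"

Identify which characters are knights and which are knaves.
Xander is a knave.
Henry is a knight.
Dave is a knight.

Verification:
- Xander (knave) says "We are all the same type" - this is FALSE (a lie) because Henry and Dave are knights and Xander is a knave.
- Henry (knight) says "Dave always speaks truthfully" - this is TRUE because Dave is a knight.
- Dave (knight) says "Xander is a knave" - this is TRUE because Xander is a knave.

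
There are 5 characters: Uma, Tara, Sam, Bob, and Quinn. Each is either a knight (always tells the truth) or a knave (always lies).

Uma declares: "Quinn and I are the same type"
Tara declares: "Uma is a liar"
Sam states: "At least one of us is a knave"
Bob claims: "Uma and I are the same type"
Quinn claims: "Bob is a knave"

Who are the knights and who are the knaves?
Uma is a knight.
Tara is a knave.
Sam is a knight.
Bob is a knave.
Quinn is a knight.

Verification:
- Uma (knight) says "Quinn and I are the same type" - this is TRUE because Uma is a knight and Quinn is a knight.
- Tara (knave) says "Uma is a liar" - this is FALSE (a lie) because Uma is a knight.
- Sam (knight) says "At least one of us is a knave" - this is TRUE because Tara and Bob are knaves.
- Bob (knave) says "Uma and I are the same type" - this is FALSE (a lie) because Bob is a knave and Uma is a knight.
- Quinn (knight) says "Bob is a knave" - this is TRUE because Bob is a knave.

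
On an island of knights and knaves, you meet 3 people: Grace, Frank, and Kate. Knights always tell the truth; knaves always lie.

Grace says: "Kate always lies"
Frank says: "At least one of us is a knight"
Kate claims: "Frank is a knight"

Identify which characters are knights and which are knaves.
Grace is a knave.
Frank is a knight.
Kate is a knight.

Verification:
- Grace (knave) says "Kate always lies" - this is FALSE (a lie) because Kate is a knight.
- Frank (knight) says "At least one of us is a knight" - this is TRUE because Frank and Kate are knights.
- Kate (knight) says "Frank is a knight" - this is TRUE because Frank is a knight.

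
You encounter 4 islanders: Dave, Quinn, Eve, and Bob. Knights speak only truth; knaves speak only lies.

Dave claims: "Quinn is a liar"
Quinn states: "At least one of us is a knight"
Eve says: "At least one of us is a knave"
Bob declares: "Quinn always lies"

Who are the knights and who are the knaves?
Dave is a knave.
Quinn is a knight.
Eve is a knight.
Bob is a knave.

Verification:
- Dave (knave) says "Quinn is a liar" - this is FALSE (a lie) because Quinn is a knight.
- Quinn (knight) says "At least one of us is a knight" - this is TRUE because Quinn and Eve are knights.
- Eve (knight) says "At least one of us is a knave" - this is TRUE because Dave and Bob are knaves.
- Bob (knave) says "Quinn always lies" - this is FALSE (a lie) because Quinn is a knight.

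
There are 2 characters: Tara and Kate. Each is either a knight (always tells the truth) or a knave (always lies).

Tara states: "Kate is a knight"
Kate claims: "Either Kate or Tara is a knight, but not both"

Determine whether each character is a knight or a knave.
Tara is a knave.
Kate is a knave.

Verification:
- Tara (knave) says "Kate is a knight" - this is FALSE (a lie) because Kate is a knave.
- Kate (knave) says "Either Kate or Tara is a knight, but not both" - this is FALSE (a lie) because Kate is a knave and Tara is a knave.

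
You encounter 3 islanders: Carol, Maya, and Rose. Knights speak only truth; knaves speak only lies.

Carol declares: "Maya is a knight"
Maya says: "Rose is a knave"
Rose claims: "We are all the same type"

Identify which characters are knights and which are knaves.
Carol is a knight.
Maya is a knight.
Rose is a knave.

Verification:
- Carol (knight) says "Maya is a knight" - this is TRUE because Maya is a knight.
- Maya (knight) says "Rose is a knave" - this is TRUE because Rose is a knave.
- Rose (knave) says "We are all the same type" - this is FALSE (a lie) because Carol and Maya are knights and Rose is a knave.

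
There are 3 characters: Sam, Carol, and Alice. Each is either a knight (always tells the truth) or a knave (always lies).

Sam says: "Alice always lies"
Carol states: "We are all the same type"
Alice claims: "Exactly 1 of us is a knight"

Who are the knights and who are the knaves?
Sam is a knave.
Carol is a knave.
Alice is a knight.

Verification:
- Sam (knave) says "Alice always lies" - this is FALSE (a lie) because Alice is a knight.
- Carol (knave) says "We are all the same type" - this is FALSE (a lie) because Alice is a knight and Sam and Carol are knaves.
- Alice (knight) says "Exactly 1 of us is a knight" - this is TRUE because there are 1 knights.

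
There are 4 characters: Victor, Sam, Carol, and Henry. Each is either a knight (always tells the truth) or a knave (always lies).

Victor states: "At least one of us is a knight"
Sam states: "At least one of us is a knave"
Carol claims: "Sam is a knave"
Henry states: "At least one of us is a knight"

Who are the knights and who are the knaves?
Victor is a knight.
Sam is a knight.
Carol is a knave.
Henry is a knight.

Verification:
- Victor (knight) says "At least one of us is a knight" - this is TRUE because Victor, Sam, and Henry are knights.
- Sam (knight) says "At least one of us is a knave" - this is TRUE because Carol is a knave.
- Carol (knave) says "Sam is a knave" - this is FALSE (a lie) because Sam is a knight.
- Henry (knight) says "At least one of us is a knight" - this is TRUE because Victor, Sam, and Henry are knights.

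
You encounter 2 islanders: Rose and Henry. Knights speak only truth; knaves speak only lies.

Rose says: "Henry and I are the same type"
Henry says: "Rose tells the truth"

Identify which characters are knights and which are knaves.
Rose is a knight.
Henry is a knight.

Verification:
- Rose (knight) says "Henry and I are the same type" - this is TRUE because Rose is a knight and Henry is a knight.
- Henry (knight) says "Rose tells the truth" - this is TRUE because Rose is a knight.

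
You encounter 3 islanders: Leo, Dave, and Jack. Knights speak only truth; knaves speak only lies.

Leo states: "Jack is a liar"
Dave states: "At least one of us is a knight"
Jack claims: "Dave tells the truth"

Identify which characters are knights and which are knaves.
Leo is a knave.
Dave is a knight.
Jack is a knight.

Verification:
- Leo (knave) says "Jack is a liar" - this is FALSE (a lie) because Jack is a knight.
- Dave (knight) says "At least one of us is a knight" - this is TRUE because Dave and Jack are knights.
- Jack (knight) says "Dave tells the truth" - this is TRUE because Dave is a knight.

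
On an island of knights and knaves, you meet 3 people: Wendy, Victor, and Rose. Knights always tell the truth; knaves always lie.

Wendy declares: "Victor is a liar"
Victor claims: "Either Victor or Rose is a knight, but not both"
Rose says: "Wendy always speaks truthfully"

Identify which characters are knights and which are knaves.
Wendy is a knave.
Victor is a knight.
Rose is a knave.

Verification:
- Wendy (knave) says "Victor is a liar" - this is FALSE (a lie) because Victor is a knight.
- Victor (knight) says "Either Victor or Rose is a knight, but not both" - this is TRUE because Victor is a knight and Rose is a knave.
- Rose (knave) says "Wendy always speaks truthfully" - this is FALSE (a lie) because Wendy is a knave.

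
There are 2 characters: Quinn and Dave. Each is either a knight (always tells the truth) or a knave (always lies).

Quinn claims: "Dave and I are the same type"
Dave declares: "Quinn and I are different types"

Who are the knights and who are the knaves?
Quinn is a knave.
Dave is a knight.

Verification:
- Quinn (knave) says "Dave and I are the same type" - this is FALSE (a lie) because Quinn is a knave and Dave is a knight.
- Dave (knight) says "Quinn and I are different types" - this is TRUE because Dave is a knight and Quinn is a knave.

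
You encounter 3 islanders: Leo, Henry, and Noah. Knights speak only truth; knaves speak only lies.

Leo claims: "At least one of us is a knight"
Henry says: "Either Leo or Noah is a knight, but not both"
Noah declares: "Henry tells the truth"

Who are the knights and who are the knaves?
Leo is a knave.
Henry is a knave.
Noah is a knave.

Verification:
- Leo (knave) says "At least one of us is a knight" - this is FALSE (a lie) because no one is a knight.
- Henry (knave) says "Either Leo or Noah is a knight, but not both" - this is FALSE (a lie) because Leo is a knave and Noah is a knave.
- Noah (knave) says "Henry tells the truth" - this is FALSE (a lie) because Henry is a knave.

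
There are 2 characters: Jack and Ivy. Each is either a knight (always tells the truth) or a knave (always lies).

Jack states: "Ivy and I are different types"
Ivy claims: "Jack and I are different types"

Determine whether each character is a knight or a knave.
Jack is a knave.
Ivy is a knave.

Verification:
- Jack (knave) says "Ivy and I are different types" - this is FALSE (a lie) because Jack is a knave and Ivy is a knave.
- Ivy (knave) says "Jack and I are different types" - this is FALSE (a lie) because Ivy is a knave and Jack is a knave.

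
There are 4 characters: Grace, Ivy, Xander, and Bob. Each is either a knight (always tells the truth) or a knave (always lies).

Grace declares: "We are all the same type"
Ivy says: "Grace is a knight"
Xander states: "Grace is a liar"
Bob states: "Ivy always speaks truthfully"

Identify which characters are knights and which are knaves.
Grace is a knave.
Ivy is a knave.
Xander is a knight.
Bob is a knave.

Verification:
- Grace (knave) says "We are all the same type" - this is FALSE (a lie) because Xander is a knight and Grace, Ivy, and Bob are knaves.
- Ivy (knave) says "Grace is a knight" - this is FALSE (a lie) because Grace is a knave.
- Xander (knight) says "Grace is a liar" - this is TRUE because Grace is a knave.
- Bob (knave) says "Ivy always speaks truthfully" - this is FALSE (a lie) because Ivy is a knave.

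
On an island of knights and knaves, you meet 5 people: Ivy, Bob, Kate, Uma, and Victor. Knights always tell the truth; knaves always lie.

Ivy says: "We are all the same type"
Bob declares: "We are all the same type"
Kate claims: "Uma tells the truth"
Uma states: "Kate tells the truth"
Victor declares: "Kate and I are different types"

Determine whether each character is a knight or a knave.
Ivy is a knave.
Bob is a knave.
Kate is a knave.
Uma is a knave.
Victor is a knight.

Verification:
- Ivy (knave) says "We are all the same type" - this is FALSE (a lie) because Victor is a knight and Ivy, Bob, Kate, and Uma are knaves.
- Bob (knave) says "We are all the same type" - this is FALSE (a lie) because Victor is a knight and Ivy, Bob, Kate, and Uma are knaves.
- Kate (knave) says "Uma tells the truth" - this is FALSE (a lie) because Uma is a knave.
- Uma (knave) says "Kate tells the truth" - this is FALSE (a lie) because Kate is a knave.
- Victor (knight) says "Kate and I are different types" - this is TRUE because Victor is a knight and Kate is a knave.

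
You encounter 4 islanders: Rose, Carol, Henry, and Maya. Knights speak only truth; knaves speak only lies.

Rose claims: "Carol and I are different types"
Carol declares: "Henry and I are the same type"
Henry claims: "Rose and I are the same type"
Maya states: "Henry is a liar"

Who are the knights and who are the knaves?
Rose is a knight.
Carol is a knave.
Henry is a knight.
Maya is a knave.

Verification:
- Rose (knight) says "Carol and I are different types" - this is TRUE because Rose is a knight and Carol is a knave.
- Carol (knave) says "Henry and I are the same type" - this is FALSE (a lie) because Carol is a knave and Henry is a knight.
- Henry (knight) says "Rose and I are the same type" - this is TRUE because Henry is a knight and Rose is a knight.
- Maya (knave) says "Henry is a liar" - this is FALSE (a lie) because Henry is a knight.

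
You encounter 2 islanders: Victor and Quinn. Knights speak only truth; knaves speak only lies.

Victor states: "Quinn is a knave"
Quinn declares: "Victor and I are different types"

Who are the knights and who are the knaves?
Victor is a knave.
Quinn is a knight.

Verification:
- Victor (knave) says "Quinn is a knave" - this is FALSE (a lie) because Quinn is a knight.
- Quinn (knight) says "Victor and I are different types" - this is TRUE because Quinn is a knight and Victor is a knave.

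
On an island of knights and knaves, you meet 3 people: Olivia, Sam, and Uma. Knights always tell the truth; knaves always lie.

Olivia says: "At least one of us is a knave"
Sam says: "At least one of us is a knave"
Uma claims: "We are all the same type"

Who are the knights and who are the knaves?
Olivia is a knight.
Sam is a knight.
Uma is a knave.

Verification:
- Olivia (knight) says "At least one of us is a knave" - this is TRUE because Uma is a knave.
- Sam (knight) says "At least one of us is a knave" - this is TRUE because Uma is a knave.
- Uma (knave) says "We are all the same type" - this is FALSE (a lie) because Olivia and Sam are knights and Uma is a knave.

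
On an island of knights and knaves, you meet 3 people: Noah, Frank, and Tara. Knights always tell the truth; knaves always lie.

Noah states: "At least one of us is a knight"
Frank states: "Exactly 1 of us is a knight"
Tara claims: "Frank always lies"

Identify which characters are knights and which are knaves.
Noah is a knight.
Frank is a knave.
Tara is a knight.

Verification:
- Noah (knight) says "At least one of us is a knight" - this is TRUE because Noah and Tara are knights.
- Frank (knave) says "Exactly 1 of us is a knight" - this is FALSE (a lie) because there are 2 knights.
- Tara (knight) says "Frank always lies" - this is TRUE because Frank is a knave.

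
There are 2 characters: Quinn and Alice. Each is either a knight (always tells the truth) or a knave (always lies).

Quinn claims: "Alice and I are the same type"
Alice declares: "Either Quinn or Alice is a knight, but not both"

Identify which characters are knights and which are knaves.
Quinn is a knave.
Alice is a knight.

Verification:
- Quinn (knave) says "Alice and I are the same type" - this is FALSE (a lie) because Quinn is a knave and Alice is a knight.
- Alice (knight) says "Either Quinn or Alice is a knight, but not both" - this is TRUE because Quinn is a knave and Alice is a knight.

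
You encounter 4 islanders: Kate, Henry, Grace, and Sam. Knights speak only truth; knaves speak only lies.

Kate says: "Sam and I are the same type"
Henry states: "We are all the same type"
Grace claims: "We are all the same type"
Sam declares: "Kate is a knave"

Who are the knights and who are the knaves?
Kate is a knave.
Henry is a knave.
Grace is a knave.
Sam is a knight.

Verification:
- Kate (knave) says "Sam and I are the same type" - this is FALSE (a lie) because Kate is a knave and Sam is a knight.
- Henry (knave) says "We are all the same type" - this is FALSE (a lie) because Sam is a knight and Kate, Henry, and Grace are knaves.
- Grace (knave) says "We are all the same type" - this is FALSE (a lie) because Sam is a knight and Kate, Henry, and Grace are knaves.
- Sam (knight) says "Kate is a knave" - this is TRUE because Kate is a knave.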